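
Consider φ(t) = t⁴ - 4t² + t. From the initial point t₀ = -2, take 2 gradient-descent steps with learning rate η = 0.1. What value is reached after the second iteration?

-0.95

φ′(t) = 4t³ - 8t + 1
t₁ = -2 − 0.1·(-15) = -0.5
t₂ = -0.5 − 0.1·4.5 = -0.95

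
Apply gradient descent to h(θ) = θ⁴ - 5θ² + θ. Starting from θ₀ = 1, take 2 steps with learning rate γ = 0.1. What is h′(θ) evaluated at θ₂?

0.3955

h′(θ) = 4θ³ - 10θ + 1
θ₁ = 1 − 0.1·(-5) = 1.5
θ₂ = 1.5 − 0.1·(-0.5) = 1.55
h′(θ) at (1.55) = 0.3955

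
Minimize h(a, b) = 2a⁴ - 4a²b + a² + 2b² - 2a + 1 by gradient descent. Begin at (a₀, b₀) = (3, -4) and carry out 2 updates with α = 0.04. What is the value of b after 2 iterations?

∇h = (8a³ - 8ab + 2a - 2, -4a² + 4b)
(a₁, b₁) = (3, -4) − 0.04·(316, -52) = (-9.64, -1.92)
(a₂, b₂) = (-9.64, -1.92) − 0.04·(-7336.081152, -379.3984) = (283.80324608, 13.255936)
b = 13.255936

13.255936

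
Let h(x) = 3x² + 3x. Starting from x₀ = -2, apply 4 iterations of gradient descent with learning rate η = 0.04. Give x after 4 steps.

h′(x) = 6x + 3
Step 1: h′(-2) = -9; x₁ = -2 − 0.04·(-9) = -1.64
Step 2: h′(-1.64) = -6.84; x₂ = -1.64 − 0.04·(-6.84) = -1.3664
Step 3: h′(-1.3664) = -5.1984; x₃ = -1.3664 − 0.04·(-5.1984) = -1.158464
Step 4: h′(-1.158464) = -3.950784; x₄ = -1.158464 − 0.04·(-3.950784) = -1.00043264

-1.00043264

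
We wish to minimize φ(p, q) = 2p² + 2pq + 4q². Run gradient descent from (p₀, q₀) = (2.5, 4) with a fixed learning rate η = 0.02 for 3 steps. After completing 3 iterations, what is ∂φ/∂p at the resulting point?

10.650496

∇φ = (4p + 2q, 2p + 8q)
Step 1: at (2.5, 4), ∇φ = (18, 37) → (2.5, 4) − 0.02·(18, 37) = (2.14, 3.26)
Step 2: at (2.14, 3.26), ∇φ = (15.08, 30.36) → (2.14, 3.26) − 0.02·(15.08, 30.36) = (1.8384, 2.6528)
Step 3: at (1.8384, 2.6528), ∇φ = (12.6592, 24.8992) → (1.8384, 2.6528) − 0.02·(12.6592, 24.8992) = (1.585216, 2.154816)
∂φ/∂p at (1.585216, 2.154816) = 10.650496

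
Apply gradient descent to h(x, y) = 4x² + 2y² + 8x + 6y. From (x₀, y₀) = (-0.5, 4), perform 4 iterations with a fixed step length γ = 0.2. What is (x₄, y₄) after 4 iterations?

∇h = (8x + 8, 4y + 6)
(x₁, y₁) = (-0.5, 4) − 0.2·(4, 22) = (-1.3, -0.4)
(x₂, y₂) = (-1.3, -0.4) − 0.2·(-2.4, 4.4) = (-0.82, -1.28)
(x₃, y₃) = (-0.82, -1.28) − 0.2·(1.44, 0.88) = (-1.108, -1.456)
(x₄, y₄) = (-1.108, -1.456) − 0.2·(-0.864, 0.176) = (-0.9352, -1.4912)

(-0.9352, -1.4912)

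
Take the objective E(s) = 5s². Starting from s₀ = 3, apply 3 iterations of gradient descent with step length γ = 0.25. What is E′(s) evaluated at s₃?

E′(s) = 10s
s₁ = 3 − 0.25·30 = -4.5
s₂ = -4.5 − 0.25·(-45) = 6.75
s₃ = 6.75 − 0.25·67.5 = -10.125
E′(s) at (-10.125) = -101.25

-101.25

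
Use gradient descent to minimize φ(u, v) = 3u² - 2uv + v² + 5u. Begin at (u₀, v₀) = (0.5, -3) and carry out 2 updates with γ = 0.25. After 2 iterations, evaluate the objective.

1.46875

∇φ = (6u - 2v + 5, -2u + 2v)
Step 1: at (0.5, -3), ∇φ = (14, -7) → (0.5, -3) − 0.25·(14, -7) = (-3, -1.25)
Step 2: at (-3, -1.25), ∇φ = (-10.5, 3.5) → (-3, -1.25) − 0.25·(-10.5, 3.5) = (-0.375, -2.125)
φ(-0.375, -2.125) = 1.46875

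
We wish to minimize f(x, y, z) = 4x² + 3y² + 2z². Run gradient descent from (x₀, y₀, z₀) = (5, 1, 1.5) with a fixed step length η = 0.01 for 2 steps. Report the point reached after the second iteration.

∇f = (8x, 6y, 4z)
Step 1: at (5, 1, 1.5), ∇f = (40, 6, 6) → (5, 1, 1.5) − 0.01·(40, 6, 6) = (4.6, 0.94, 1.44)
Step 2: at (4.6, 0.94, 1.44), ∇f = (36.8, 5.64, 5.76) → (4.6, 0.94, 1.44) − 0.01·(36.8, 5.64, 5.76) = (4.232, 0.8836, 1.3824)

(4.232, 0.8836, 1.3824)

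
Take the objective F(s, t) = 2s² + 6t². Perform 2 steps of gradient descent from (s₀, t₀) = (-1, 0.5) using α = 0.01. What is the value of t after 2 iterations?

0.3872

∇F = (4s, 12t)
Step 1: at (-1, 0.5), ∇F = (-4, 6) → (-1, 0.5) − 0.01·(-4, 6) = (-0.96, 0.44)
Step 2: at (-0.96, 0.44), ∇F = (-3.84, 5.28) → (-0.96, 0.44) − 0.01·(-3.84, 5.28) = (-0.9216, 0.3872)
t = 0.3872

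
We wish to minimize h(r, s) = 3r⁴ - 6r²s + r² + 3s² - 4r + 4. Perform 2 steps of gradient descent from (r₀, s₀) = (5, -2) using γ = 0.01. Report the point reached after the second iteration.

(160.83406112, 7.250056)

∇h = (12r³ - 12rs + 2r - 4, -6r² + 6s)
(r₁, s₁) = (5, -2) − 0.01·(1626, -162) = (-11.26, -0.38)
(r₂, s₂) = (-11.26, -0.38) − 0.01·(-17209.406112, -763.0056) = (160.83406112, 7.250056)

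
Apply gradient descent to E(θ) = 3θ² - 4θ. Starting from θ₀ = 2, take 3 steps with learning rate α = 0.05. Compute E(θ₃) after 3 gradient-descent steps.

E′(θ) = 6θ - 4
Step 1: E′(2) = 8; θ₁ = 2 − 0.05·8 = 1.6
Step 2: E′(1.6) = 5.6; θ₂ = 1.6 − 0.05·5.6 = 1.32
Step 3: E′(1.32) = 3.92; θ₃ = 1.32 − 0.05·3.92 = 1.124
E(1.124) = -0.705872

-0.705872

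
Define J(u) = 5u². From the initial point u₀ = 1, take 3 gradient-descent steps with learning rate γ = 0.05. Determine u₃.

J′(u) = 10u
Step 1: J′(1) = 10; u₁ = 1 − 0.05·10 = 0.5
Step 2: J′(0.5) = 5; u₂ = 0.5 − 0.05·5 = 0.25
Step 3: J′(0.25) = 2.5; u₃ = 0.25 − 0.05·2.5 = 0.125

0.125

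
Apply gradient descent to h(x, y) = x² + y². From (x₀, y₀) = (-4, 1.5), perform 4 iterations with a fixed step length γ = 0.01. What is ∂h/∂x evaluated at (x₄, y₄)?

∇h = (2x, 2y)
Step 1: at (-4, 1.5), ∇h = (-8, 3) → (-4, 1.5) − 0.01·(-8, 3) = (-3.92, 1.47)
Step 2: at (-3.92, 1.47), ∇h = (-7.84, 2.94) → (-3.92, 1.47) − 0.01·(-7.84, 2.94) = (-3.8416, 1.4406)
Step 3: at (-3.8416, 1.4406), ∇h = (-7.6832, 2.8812) → (-3.8416, 1.4406) − 0.01·(-7.6832, 2.8812) = (-3.764768, 1.411788)
Step 4: at (-3.764768, 1.411788), ∇h = (-7.529536, 2.823576) → (-3.764768, 1.411788) − 0.01·(-7.529536, 2.823576) = (-3.68947264, 1.38355224)
∂h/∂x at (-3.68947264, 1.38355224) = -7.37894528

-7.37894528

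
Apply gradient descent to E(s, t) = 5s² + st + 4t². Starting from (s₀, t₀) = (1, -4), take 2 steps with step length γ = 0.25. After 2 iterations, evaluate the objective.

53.41796875

∇E = (10s + t, s + 8t)
Step 1: at (1, -4), ∇E = (6, -31) → (1, -4) − 0.25·(6, -31) = (-0.5, 3.75)
Step 2: at (-0.5, 3.75), ∇E = (-1.25, 29.5) → (-0.5, 3.75) − 0.25·(-1.25, 29.5) = (-0.1875, -3.625)
E(-0.1875, -3.625) = 53.41796875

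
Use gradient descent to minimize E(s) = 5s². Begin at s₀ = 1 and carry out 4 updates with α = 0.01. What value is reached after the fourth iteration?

E′(s) = 10s
s₁ = 1 − 0.01·10 = 0.9
s₂ = 0.9 − 0.01·9 = 0.81
s₃ = 0.81 − 0.01·8.1 = 0.729
s₄ = 0.729 − 0.01·7.29 = 0.6561

0.6561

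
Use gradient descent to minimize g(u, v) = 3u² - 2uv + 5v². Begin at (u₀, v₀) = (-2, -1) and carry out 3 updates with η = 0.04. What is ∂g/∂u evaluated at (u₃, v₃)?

-5.19744

∇g = (6u - 2v, -2u + 10v)
(u₁, v₁) = (-2, -1) − 0.04·(-10, -6) = (-1.6, -0.76)
(u₂, v₂) = (-1.6, -0.76) − 0.04·(-8.08, -4.4) = (-1.2768, -0.584)
(u₃, v₃) = (-1.2768, -0.584) − 0.04·(-6.4928, -3.2864) = (-1.017088, -0.452544)
∂g/∂u at (-1.017088, -0.452544) = -5.19744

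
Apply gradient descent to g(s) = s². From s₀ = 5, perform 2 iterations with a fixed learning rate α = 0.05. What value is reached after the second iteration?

g′(s) = 2s
s₁ = 5 − 0.05·10 = 4.5
s₂ = 4.5 − 0.05·9 = 4.05

4.05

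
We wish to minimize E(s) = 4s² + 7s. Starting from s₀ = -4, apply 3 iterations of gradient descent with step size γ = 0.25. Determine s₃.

E′(s) = 8s + 7
Step 1: E′(-4) = -25; s₁ = -4 − 0.25·(-25) = 2.25
Step 2: E′(2.25) = 25; s₂ = 2.25 − 0.25·25 = -4
Step 3: E′(-4) = -25; s₃ = -4 − 0.25·(-25) = 2.25

2.25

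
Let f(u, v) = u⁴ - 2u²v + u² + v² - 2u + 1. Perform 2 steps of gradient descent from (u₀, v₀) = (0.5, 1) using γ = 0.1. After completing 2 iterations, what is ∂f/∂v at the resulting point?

0.014121875

∇f = (4u³ - 4uv + 2u - 2, -2u² + 2v)
(u₁, v₁) = (0.5, 1) − 0.1·(-2.5, 1.5) = (0.75, 0.85)
(u₂, v₂) = (0.75, 0.85) − 0.1·(-1.3625, 0.575) = (0.88625, 0.7925)
∂f/∂v at (0.88625, 0.7925) = 0.014121875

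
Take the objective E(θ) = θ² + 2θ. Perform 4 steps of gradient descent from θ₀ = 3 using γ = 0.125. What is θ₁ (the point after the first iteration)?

E′(θ) = 2θ + 2
Step 1: E′(3) = 8; θ₁ = 3 − 0.125·8 = 2

2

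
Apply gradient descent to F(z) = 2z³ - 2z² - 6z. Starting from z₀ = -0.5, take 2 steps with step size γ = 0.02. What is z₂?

F′(z) = 6z² - 4z - 6
z₁ = -0.5 − 0.02·(-2.5) = -0.45
z₂ = -0.45 − 0.02·(-2.985) = -0.3903

-0.3903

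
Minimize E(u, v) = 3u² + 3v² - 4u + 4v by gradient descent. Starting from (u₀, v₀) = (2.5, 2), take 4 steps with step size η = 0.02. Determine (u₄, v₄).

(1.76610816, 0.93252096)

∇E = (6u - 4, 6v + 4)
Step 1: at (2.5, 2), ∇E = (11, 16) → (2.5, 2) − 0.02·(11, 16) = (2.28, 1.68)
Step 2: at (2.28, 1.68), ∇E = (9.68, 14.08) → (2.28, 1.68) − 0.02·(9.68, 14.08) = (2.0864, 1.3984)
Step 3: at (2.0864, 1.3984), ∇E = (8.5184, 12.3904) → (2.0864, 1.3984) − 0.02·(8.5184, 12.3904) = (1.916032, 1.150592)
Step 4: at (1.916032, 1.150592), ∇E = (7.496192, 10.903552) → (1.916032, 1.150592) − 0.02·(7.496192, 10.903552) = (1.76610816, 0.93252096)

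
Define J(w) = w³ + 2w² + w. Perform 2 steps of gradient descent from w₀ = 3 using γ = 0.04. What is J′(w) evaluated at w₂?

7.03752192

J′(w) = 3w² + 4w + 1
Step 1: J′(3) = 40; w₁ = 3 − 0.04·40 = 1.4
Step 2: J′(1.4) = 12.48; w₂ = 1.4 − 0.04·12.48 = 0.9008
J′(w) at (0.9008) = 7.03752192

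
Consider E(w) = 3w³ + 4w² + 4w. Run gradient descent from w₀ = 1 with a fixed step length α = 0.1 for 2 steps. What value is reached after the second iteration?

-1.709

E′(w) = 9w² + 8w + 4
w₁ = 1 − 0.1·21 = -1.1
w₂ = -1.1 − 0.1·6.09 = -1.709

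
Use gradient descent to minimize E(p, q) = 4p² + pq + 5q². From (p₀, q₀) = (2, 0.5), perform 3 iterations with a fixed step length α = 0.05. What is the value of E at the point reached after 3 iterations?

0.6902560625

∇E = (8p + q, p + 10q)
(p₁, q₁) = (2, 0.5) − 0.05·(16.5, 7) = (1.175, 0.15)
(p₂, q₂) = (1.175, 0.15) − 0.05·(9.55, 2.675) = (0.6975, 0.01625)
(p₃, q₃) = (0.6975, 0.01625) − 0.05·(5.59625, 0.86) = (0.4176875, -0.02675)
E(0.4176875, -0.02675) = 0.6902560625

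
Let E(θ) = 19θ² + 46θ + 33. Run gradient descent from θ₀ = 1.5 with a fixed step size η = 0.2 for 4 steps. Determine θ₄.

5141.9416

E′(θ) = 38θ + 46
θ₁ = 1.5 − 0.2·103 = -19.1
θ₂ = -19.1 − 0.2·(-679.8) = 116.86
θ₃ = 116.86 − 0.2·4486.68 = -780.476
θ₄ = -780.476 − 0.2·(-29612.088) = 5141.9416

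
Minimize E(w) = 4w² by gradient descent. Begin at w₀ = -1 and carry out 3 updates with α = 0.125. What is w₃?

E′(w) = 8w
Step 1: E′(-1) = -8; w₁ = -1 − 0.125·(-8) = 0
Step 2: E′(0) = 0; w₂ = 0 − 0.125·0 = 0
Step 3: E′(0) = 0; w₃ = 0 − 0.125·0 = 0

0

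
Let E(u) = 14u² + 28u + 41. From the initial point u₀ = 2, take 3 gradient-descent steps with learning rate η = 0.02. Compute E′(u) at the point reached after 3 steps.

7.155456

E′(u) = 28u + 28
u₁ = 2 − 0.02·84 = 0.32
u₂ = 0.32 − 0.02·36.96 = -0.4192
u₃ = -0.4192 − 0.02·16.2624 = -0.744448
E′(u) at (-0.744448) = 7.155456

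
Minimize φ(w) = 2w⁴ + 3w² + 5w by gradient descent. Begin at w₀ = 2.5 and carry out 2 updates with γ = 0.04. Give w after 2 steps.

φ′(w) = 8w³ + 6w + 5
w₁ = 2.5 − 0.04·145 = -3.3
w₂ = -3.3 − 0.04·(-302.296) = 8.79184

8.79184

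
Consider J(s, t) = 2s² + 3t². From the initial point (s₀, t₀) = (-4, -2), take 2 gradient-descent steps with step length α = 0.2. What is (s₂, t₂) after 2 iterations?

∇J = (4s, 6t)
Step 1: at (-4, -2), ∇J = (-16, -12) → (-4, -2) − 0.2·(-16, -12) = (-0.8, 0.4)
Step 2: at (-0.8, 0.4), ∇J = (-3.2, 2.4) → (-0.8, 0.4) − 0.2·(-3.2, 2.4) = (-0.16, -0.08)

(-0.16, -0.08)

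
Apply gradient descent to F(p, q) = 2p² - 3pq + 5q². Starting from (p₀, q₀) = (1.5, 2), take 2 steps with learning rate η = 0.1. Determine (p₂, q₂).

(1.035, 0.45)

∇F = (4p - 3q, -3p + 10q)
Step 1: at (1.5, 2), ∇F = (0, 15.5) → (1.5, 2) − 0.1·(0, 15.5) = (1.5, 0.45)
Step 2: at (1.5, 0.45), ∇F = (4.65, 0) → (1.5, 0.45) − 0.1·(4.65, 0) = (1.035, 0.45)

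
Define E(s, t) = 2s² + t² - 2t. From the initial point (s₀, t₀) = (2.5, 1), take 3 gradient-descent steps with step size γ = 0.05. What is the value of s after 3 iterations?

∇E = (4s, 2t - 2)
Step 1: at (2.5, 1), ∇E = (10, 0) → (2.5, 1) − 0.05·(10, 0) = (2, 1)
Step 2: at (2, 1), ∇E = (8, 0) → (2, 1) − 0.05·(8, 0) = (1.6, 1)
Step 3: at (1.6, 1), ∇E = (6.4, 0) → (1.6, 1) − 0.05·(6.4, 0) = (1.28, 1)
s = 1.28

1.28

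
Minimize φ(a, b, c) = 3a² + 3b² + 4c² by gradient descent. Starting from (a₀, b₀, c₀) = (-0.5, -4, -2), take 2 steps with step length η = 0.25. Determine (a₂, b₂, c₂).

∇φ = (6a, 6b, 8c)
Step 1: at (-0.5, -4, -2), ∇φ = (-3, -24, -16) → (-0.5, -4, -2) − 0.25·(-3, -24, -16) = (0.25, 2, 2)
Step 2: at (0.25, 2, 2), ∇φ = (1.5, 12, 16) → (0.25, 2, 2) − 0.25·(1.5, 12, 16) = (-0.125, -1, -2)

(-0.125, -1, -2)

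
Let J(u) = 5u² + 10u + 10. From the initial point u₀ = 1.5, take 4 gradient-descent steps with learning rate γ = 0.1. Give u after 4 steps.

-1

J′(u) = 10u + 10
u₁ = 1.5 − 0.1·25 = -1
u₂ = -1 − 0.1·0 = -1
u₃ = -1 − 0.1·0 = -1
u₄ = -1 − 0.1·0 = -1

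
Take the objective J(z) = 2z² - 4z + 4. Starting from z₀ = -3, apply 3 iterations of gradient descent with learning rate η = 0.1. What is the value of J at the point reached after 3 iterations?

J′(z) = 4z - 4
Step 1: J′(-3) = -16; z₁ = -3 − 0.1·(-16) = -1.4
Step 2: J′(-1.4) = -9.6; z₂ = -1.4 − 0.1·(-9.6) = -0.44
Step 3: J′(-0.44) = -5.76; z₃ = -0.44 − 0.1·(-5.76) = 0.136
J(0.136) = 3.492992

3.492992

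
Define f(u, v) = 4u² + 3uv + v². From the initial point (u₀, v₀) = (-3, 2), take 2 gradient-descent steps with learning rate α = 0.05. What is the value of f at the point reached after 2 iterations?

4.469175

∇f = (8u + 3v, 3u + 2v)
Step 1: at (-3, 2), ∇f = (-18, -5) → (-3, 2) − 0.05·(-18, -5) = (-2.1, 2.25)
Step 2: at (-2.1, 2.25), ∇f = (-10.05, -1.8) → (-2.1, 2.25) − 0.05·(-10.05, -1.8) = (-1.5975, 2.34)
f(-1.5975, 2.34) = 4.469175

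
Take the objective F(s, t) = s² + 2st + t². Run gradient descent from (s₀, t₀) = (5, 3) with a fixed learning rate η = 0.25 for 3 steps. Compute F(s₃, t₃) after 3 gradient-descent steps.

∇F = (2s + 2t, 2s + 2t)
Step 1: at (5, 3), ∇F = (16, 16) → (5, 3) − 0.25·(16, 16) = (1, -1)
Step 2: at (1, -1), ∇F = (0, 0) → (1, -1) − 0.25·(0, 0) = (1, -1)
Step 3: at (1, -1), ∇F = (0, 0) → (1, -1) − 0.25·(0, 0) = (1, -1)
F(1, -1) = 0

0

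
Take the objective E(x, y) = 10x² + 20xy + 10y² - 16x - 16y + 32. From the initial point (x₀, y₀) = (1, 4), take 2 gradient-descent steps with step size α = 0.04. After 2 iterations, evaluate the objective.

48.46144

∇E = (20x + 20y - 16, 20x + 20y - 16)
(x₁, y₁) = (1, 4) − 0.04·(84, 84) = (-2.36, 0.64)
(x₂, y₂) = (-2.36, 0.64) − 0.04·(-50.4, -50.4) = (-0.344, 2.656)
E(-0.344, 2.656) = 48.46144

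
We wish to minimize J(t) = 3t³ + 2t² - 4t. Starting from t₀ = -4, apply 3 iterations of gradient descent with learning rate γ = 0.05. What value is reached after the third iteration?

J′(t) = 9t² + 4t - 4
Step 1: J′(-4) = 124; t₁ = -4 − 0.05·124 = -10.2
Step 2: J′(-10.2) = 891.56; t₂ = -10.2 − 0.05·891.56 = -54.778
Step 3: J′(-54.778) = 26782.551556; t₃ = -54.778 − 0.05·26782.551556 = -1393.9055778

-1393.9055778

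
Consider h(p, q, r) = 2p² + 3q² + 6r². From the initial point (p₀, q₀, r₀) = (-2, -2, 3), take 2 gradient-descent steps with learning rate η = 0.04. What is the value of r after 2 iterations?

∇h = (4p, 6q, 12r)
(p₁, q₁, r₁) = (-2, -2, 3) − 0.04·(-8, -12, 36) = (-1.68, -1.52, 1.56)
(p₂, q₂, r₂) = (-1.68, -1.52, 1.56) − 0.04·(-6.72, -9.12, 18.72) = (-1.4112, -1.1552, 0.8112)
r = 0.8112

0.8112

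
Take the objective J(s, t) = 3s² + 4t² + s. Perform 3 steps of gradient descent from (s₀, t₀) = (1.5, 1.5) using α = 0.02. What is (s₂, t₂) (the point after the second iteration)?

(1.124, 1.0584)

∇J = (6s + 1, 8t)
Step 1: at (1.5, 1.5), ∇J = (10, 12) → (1.5, 1.5) − 0.02·(10, 12) = (1.3, 1.26)
Step 2: at (1.3, 1.26), ∇J = (8.8, 10.08) → (1.3, 1.26) − 0.02·(8.8, 10.08) = (1.124, 1.0584)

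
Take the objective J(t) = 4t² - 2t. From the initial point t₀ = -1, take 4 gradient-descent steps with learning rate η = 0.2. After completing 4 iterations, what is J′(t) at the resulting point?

J′(t) = 8t - 2
Step 1: J′(-1) = -10; t₁ = -1 − 0.2·(-10) = 1
Step 2: J′(1) = 6; t₂ = 1 − 0.2·6 = -0.2
Step 3: J′(-0.2) = -3.6; t₃ = -0.2 − 0.2·(-3.6) = 0.52
Step 4: J′(0.52) = 2.16; t₄ = 0.52 − 0.2·2.16 = 0.088
J′(t) at (0.088) = -1.296

-1.296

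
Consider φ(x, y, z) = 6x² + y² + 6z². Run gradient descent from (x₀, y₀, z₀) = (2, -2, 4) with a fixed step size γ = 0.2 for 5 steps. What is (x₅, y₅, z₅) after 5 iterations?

∇φ = (12x, 2y, 12z)
(x₁, y₁, z₁) = (2, -2, 4) − 0.2·(24, -4, 48) = (-2.8, -1.2, -5.6)
(x₂, y₂, z₂) = (-2.8, -1.2, -5.6) − 0.2·(-33.6, -2.4, -67.2) = (3.92, -0.72, 7.84)
(x₃, y₃, z₃) = (3.92, -0.72, 7.84) − 0.2·(47.04, -1.44, 94.08) = (-5.488, -0.432, -10.976)
(x₄, y₄, z₄) = (-5.488, -0.432, -10.976) − 0.2·(-65.856, -0.864, -131.712) = (7.6832, -0.2592, 15.3664)
(x₅, y₅, z₅) = (7.6832, -0.2592, 15.3664) − 0.2·(92.1984, -0.5184, 184.3968) = (-10.75648, -0.15552, -21.51296)

(-10.75648, -0.15552, -21.51296)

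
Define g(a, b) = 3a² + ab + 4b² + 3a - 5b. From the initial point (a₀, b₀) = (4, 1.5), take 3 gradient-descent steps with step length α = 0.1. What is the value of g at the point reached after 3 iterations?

-2.35637775

∇g = (6a + b + 3, a + 8b - 5)
(a₁, b₁) = (4, 1.5) − 0.1·(28.5, 11) = (1.15, 0.4)
(a₂, b₂) = (1.15, 0.4) − 0.1·(10.3, -0.65) = (0.12, 0.465)
(a₃, b₃) = (0.12, 0.465) − 0.1·(4.185, -1.16) = (-0.2985, 0.581)
g(-0.2985, 0.581) = -2.35637775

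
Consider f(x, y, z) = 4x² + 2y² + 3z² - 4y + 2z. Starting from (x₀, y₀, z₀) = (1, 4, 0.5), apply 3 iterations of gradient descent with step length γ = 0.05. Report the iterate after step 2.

(0.36, 2.92, 0.075)

∇f = (8x, 4y - 4, 6z + 2)
(x₁, y₁, z₁) = (1, 4, 0.5) − 0.05·(8, 12, 5) = (0.6, 3.4, 0.25)
(x₂, y₂, z₂) = (0.6, 3.4, 0.25) − 0.05·(4.8, 9.6, 3.5) = (0.36, 2.92, 0.075)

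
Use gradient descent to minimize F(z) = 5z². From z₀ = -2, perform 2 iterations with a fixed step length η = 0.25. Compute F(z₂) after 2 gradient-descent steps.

F′(z) = 10z
Step 1: F′(-2) = -20; z₁ = -2 − 0.25·(-20) = 3
Step 2: F′(3) = 30; z₂ = 3 − 0.25·30 = -4.5
F(-4.5) = 101.25

101.25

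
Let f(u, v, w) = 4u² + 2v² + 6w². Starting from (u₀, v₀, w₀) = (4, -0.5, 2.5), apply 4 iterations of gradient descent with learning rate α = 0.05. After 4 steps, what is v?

∇f = (8u, 4v, 12w)
Step 1: at (4, -0.5, 2.5), ∇f = (32, -2, 30) → (4, -0.5, 2.5) − 0.05·(32, -2, 30) = (2.4, -0.4, 1)
Step 2: at (2.4, -0.4, 1), ∇f = (19.2, -1.6, 12) → (2.4, -0.4, 1) − 0.05·(19.2, -1.6, 12) = (1.44, -0.32, 0.4)
Step 3: at (1.44, -0.32, 0.4), ∇f = (11.52, -1.28, 4.8) → (1.44, -0.32, 0.4) − 0.05·(11.52, -1.28, 4.8) = (0.864, -0.256, 0.16)
Step 4: at (0.864, -0.256, 0.16), ∇f = (6.912, -1.024, 1.92) → (0.864, -0.256, 0.16) − 0.05·(6.912, -1.024, 1.92) = (0.5184, -0.2048, 0.064)
v = -0.2048

-0.2048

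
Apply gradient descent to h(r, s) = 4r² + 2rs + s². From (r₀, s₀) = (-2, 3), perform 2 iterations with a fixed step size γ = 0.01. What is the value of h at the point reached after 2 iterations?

∇h = (8r + 2s, 2r + 2s)
Step 1: at (-2, 3), ∇h = (-10, 2) → (-2, 3) − 0.01·(-10, 2) = (-1.9, 2.98)
Step 2: at (-1.9, 2.98), ∇h = (-9.24, 2.16) → (-1.9, 2.98) − 0.01·(-9.24, 2.16) = (-1.8076, 2.9584)
h(-1.8076, 2.9584) = 11.12659392

11.12659392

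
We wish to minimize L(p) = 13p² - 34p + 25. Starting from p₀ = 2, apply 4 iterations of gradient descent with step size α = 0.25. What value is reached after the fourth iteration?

634.8125

L′(p) = 26p - 34
Step 1: L′(2) = 18; p₁ = 2 − 0.25·18 = -2.5
Step 2: L′(-2.5) = -99; p₂ = -2.5 − 0.25·(-99) = 22.25
Step 3: L′(22.25) = 544.5; p₃ = 22.25 − 0.25·544.5 = -113.875
Step 4: L′(-113.875) = -2994.75; p₄ = -113.875 − 0.25·(-2994.75) = 634.8125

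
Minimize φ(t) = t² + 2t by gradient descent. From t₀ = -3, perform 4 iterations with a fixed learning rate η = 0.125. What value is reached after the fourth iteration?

-1.6328125

φ′(t) = 2t + 2
t₁ = -3 − 0.125·(-4) = -2.5
t₂ = -2.5 − 0.125·(-3) = -2.125
t₃ = -2.125 − 0.125·(-2.25) = -1.84375
t₄ = -1.84375 − 0.125·(-1.6875) = -1.6328125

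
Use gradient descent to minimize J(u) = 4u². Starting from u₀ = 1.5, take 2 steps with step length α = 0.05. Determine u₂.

J′(u) = 8u
u₁ = 1.5 − 0.05·12 = 0.9
u₂ = 0.9 − 0.05·7.2 = 0.54

0.54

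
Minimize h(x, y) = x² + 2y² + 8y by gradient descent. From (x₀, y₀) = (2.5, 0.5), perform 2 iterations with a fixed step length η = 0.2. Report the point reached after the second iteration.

(0.9, -1.9)

∇h = (2x, 4y + 8)
(x₁, y₁) = (2.5, 0.5) − 0.2·(5, 10) = (1.5, -1.5)
(x₂, y₂) = (1.5, -1.5) − 0.2·(3, 2) = (0.9, -1.9)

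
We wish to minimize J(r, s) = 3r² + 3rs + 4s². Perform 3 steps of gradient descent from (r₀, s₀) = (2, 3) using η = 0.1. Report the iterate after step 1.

∇J = (6r + 3s, 3r + 8s)
(r₁, s₁) = (2, 3) − 0.1·(21, 30) = (-0.1, 0)

(-0.1, 0)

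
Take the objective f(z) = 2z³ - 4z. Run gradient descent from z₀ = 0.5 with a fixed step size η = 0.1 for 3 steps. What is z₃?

f′(z) = 6z² - 4
Step 1: f′(0.5) = -2.5; z₁ = 0.5 − 0.1·(-2.5) = 0.75
Step 2: f′(0.75) = -0.625; z₂ = 0.75 − 0.1·(-0.625) = 0.8125
Step 3: f′(0.8125) = -0.0390625; z₃ = 0.8125 − 0.1·(-0.0390625) = 0.81640625

0.81640625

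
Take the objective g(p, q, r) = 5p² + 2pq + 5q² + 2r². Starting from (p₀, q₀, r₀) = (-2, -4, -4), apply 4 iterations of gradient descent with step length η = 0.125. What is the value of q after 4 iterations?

-0.1875

∇g = (10p + 2q, 2p + 10q, 4r)
Step 1: at (-2, -4, -4), ∇g = (-28, -44, -16) → (-2, -4, -4) − 0.125·(-28, -44, -16) = (1.5, 1.5, -2)
Step 2: at (1.5, 1.5, -2), ∇g = (18, 18, -8) → (1.5, 1.5, -2) − 0.125·(18, 18, -8) = (-0.75, -0.75, -1)
Step 3: at (-0.75, -0.75, -1), ∇g = (-9, -9, -4) → (-0.75, -0.75, -1) − 0.125·(-9, -9, -4) = (0.375, 0.375, -0.5)
Step 4: at (0.375, 0.375, -0.5), ∇g = (4.5, 4.5, -2) → (0.375, 0.375, -0.5) − 0.125·(4.5, 4.5, -2) = (-0.1875, -0.1875, -0.25)
q = -0.1875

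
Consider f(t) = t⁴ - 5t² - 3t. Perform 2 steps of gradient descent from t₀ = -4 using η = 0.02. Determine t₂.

0.51161024

f′(t) = 4t³ - 10t - 3
t₁ = -4 − 0.02·(-219) = 0.38
t₂ = 0.38 − 0.02·(-6.580512) = 0.51161024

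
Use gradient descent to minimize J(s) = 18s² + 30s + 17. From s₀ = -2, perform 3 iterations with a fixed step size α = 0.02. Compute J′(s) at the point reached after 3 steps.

-0.921984

J′(s) = 36s + 30
s₁ = -2 − 0.02·(-42) = -1.16
s₂ = -1.16 − 0.02·(-11.76) = -0.9248
s₃ = -0.9248 − 0.02·(-3.2928) = -0.858944
J′(s) at (-0.858944) = -0.921984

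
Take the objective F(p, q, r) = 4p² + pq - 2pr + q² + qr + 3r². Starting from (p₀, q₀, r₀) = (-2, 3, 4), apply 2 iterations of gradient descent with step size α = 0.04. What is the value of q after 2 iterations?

2.4016

∇F = (8p + q - 2r, p + 2q + r, -2p + q + 6r)
Step 1: at (-2, 3, 4), ∇F = (-21, 8, 31) → (-2, 3, 4) − 0.04·(-21, 8, 31) = (-1.16, 2.68, 2.76)
Step 2: at (-1.16, 2.68, 2.76), ∇F = (-12.12, 6.96, 21.56) → (-1.16, 2.68, 2.76) − 0.04·(-12.12, 6.96, 21.56) = (-0.6752, 2.4016, 1.8976)
q = 2.4016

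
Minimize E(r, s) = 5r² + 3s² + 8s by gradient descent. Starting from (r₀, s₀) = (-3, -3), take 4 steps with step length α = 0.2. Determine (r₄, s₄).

(-3, -1.336)

∇E = (10r, 6s + 8)
(r₁, s₁) = (-3, -3) − 0.2·(-30, -10) = (3, -1)
(r₂, s₂) = (3, -1) − 0.2·(30, 2) = (-3, -1.4)
(r₃, s₃) = (-3, -1.4) − 0.2·(-30, -0.4) = (3, -1.32)
(r₄, s₄) = (3, -1.32) − 0.2·(30, 0.08) = (-3, -1.336)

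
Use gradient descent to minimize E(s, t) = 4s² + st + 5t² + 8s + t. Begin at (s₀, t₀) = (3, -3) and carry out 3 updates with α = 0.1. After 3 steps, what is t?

∇E = (8s + t + 8, s + 10t + 1)
(s₁, t₁) = (3, -3) − 0.1·(29, -26) = (0.1, -0.4)
(s₂, t₂) = (0.1, -0.4) − 0.1·(8.4, -2.9) = (-0.74, -0.11)
(s₃, t₃) = (-0.74, -0.11) − 0.1·(1.97, -0.84) = (-0.937, -0.026)
t = -0.026

-0.026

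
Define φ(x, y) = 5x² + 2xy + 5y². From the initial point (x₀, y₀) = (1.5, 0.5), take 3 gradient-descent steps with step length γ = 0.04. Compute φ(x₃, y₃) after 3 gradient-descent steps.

0.434982281216

∇φ = (10x + 2y, 2x + 10y)
(x₁, y₁) = (1.5, 0.5) − 0.04·(16, 8) = (0.86, 0.18)
(x₂, y₂) = (0.86, 0.18) − 0.04·(8.96, 3.52) = (0.5016, 0.0392)
(x₃, y₃) = (0.5016, 0.0392) − 0.04·(5.0944, 1.3952) = (0.297824, -0.016608)
φ(0.297824, -0.016608) = 0.434982281216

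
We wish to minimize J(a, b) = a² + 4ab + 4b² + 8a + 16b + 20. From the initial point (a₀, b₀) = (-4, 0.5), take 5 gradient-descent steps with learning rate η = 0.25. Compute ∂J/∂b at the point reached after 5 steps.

∇J = (2a + 4b + 8, 4a + 8b + 16)
Step 1: at (-4, 0.5), ∇J = (2, 4) → (-4, 0.5) − 0.25·(2, 4) = (-4.5, -0.5)
Step 2: at (-4.5, -0.5), ∇J = (-3, -6) → (-4.5, -0.5) − 0.25·(-3, -6) = (-3.75, 1)
Step 3: at (-3.75, 1), ∇J = (4.5, 9) → (-3.75, 1) − 0.25·(4.5, 9) = (-4.875, -1.25)
Step 4: at (-4.875, -1.25), ∇J = (-6.75, -13.5) → (-4.875, -1.25) − 0.25·(-6.75, -13.5) = (-3.1875, 2.125)
Step 5: at (-3.1875, 2.125), ∇J = (10.125, 20.25) → (-3.1875, 2.125) − 0.25·(10.125, 20.25) = (-5.71875, -2.9375)
∂J/∂b at (-5.71875, -2.9375) = -30.375

-30.375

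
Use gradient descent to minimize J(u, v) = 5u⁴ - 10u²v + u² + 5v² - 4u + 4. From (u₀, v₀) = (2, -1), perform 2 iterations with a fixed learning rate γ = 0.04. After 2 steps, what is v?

∇J = (20u³ - 20uv + 2u - 4, -10u² + 10v)
(u₁, v₁) = (2, -1) − 0.04·(200, -50) = (-6, 1)
(u₂, v₂) = (-6, 1) − 0.04·(-4216, -350) = (162.64, 15)
v = 15

15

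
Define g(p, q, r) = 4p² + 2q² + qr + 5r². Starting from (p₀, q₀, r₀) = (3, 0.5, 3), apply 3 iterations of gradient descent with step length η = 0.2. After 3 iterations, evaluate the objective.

∇g = (8p, 4q + r, q + 10r)
(p₁, q₁, r₁) = (3, 0.5, 3) − 0.2·(24, 5, 30.5) = (-1.8, -0.5, -3.1)
(p₂, q₂, r₂) = (-1.8, -0.5, -3.1) − 0.2·(-14.4, -5.1, -31.5) = (1.08, 0.52, 3.2)
(p₃, q₃, r₃) = (1.08, 0.52, 3.2) − 0.2·(8.64, 5.28, 32.52) = (-0.648, -0.536, -3.304)
g(-0.648, -0.536, -3.304) = 58.607232

58.607232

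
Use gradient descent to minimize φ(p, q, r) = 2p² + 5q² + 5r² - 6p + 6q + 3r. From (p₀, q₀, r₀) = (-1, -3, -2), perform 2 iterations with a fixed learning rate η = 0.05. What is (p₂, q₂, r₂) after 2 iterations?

∇φ = (4p - 6, 10q + 6, 10r + 3)
(p₁, q₁, r₁) = (-1, -3, -2) − 0.05·(-10, -24, -17) = (-0.5, -1.8, -1.15)
(p₂, q₂, r₂) = (-0.5, -1.8, -1.15) − 0.05·(-8, -12, -8.5) = (-0.1, -1.2, -0.725)

(-0.1, -1.2, -0.725)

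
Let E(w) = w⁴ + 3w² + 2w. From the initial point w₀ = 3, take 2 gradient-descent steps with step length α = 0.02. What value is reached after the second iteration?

E′(w) = 4w³ + 6w + 2
Step 1: E′(3) = 128; w₁ = 3 − 0.02·128 = 0.44
Step 2: E′(0.44) = 4.980736; w₂ = 0.44 − 0.02·4.980736 = 0.34038528

0.34038528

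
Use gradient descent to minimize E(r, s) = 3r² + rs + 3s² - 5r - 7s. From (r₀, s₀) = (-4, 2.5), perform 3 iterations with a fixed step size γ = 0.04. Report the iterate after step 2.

∇E = (6r + s - 5, r + 6s - 7)
Step 1: at (-4, 2.5), ∇E = (-26.5, 4) → (-4, 2.5) − 0.04·(-26.5, 4) = (-2.94, 2.34)
Step 2: at (-2.94, 2.34), ∇E = (-20.3, 4.1) → (-2.94, 2.34) − 0.04·(-20.3, 4.1) = (-2.128, 2.176)

(-2.128, 2.176)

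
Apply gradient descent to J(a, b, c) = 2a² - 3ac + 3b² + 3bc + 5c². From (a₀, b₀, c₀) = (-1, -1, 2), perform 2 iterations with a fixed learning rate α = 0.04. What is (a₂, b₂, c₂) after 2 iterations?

∇J = (4a - 3c, 6b + 3c, -3a + 3b + 10c)
Step 1: at (-1, -1, 2), ∇J = (-10, 0, 20) → (-1, -1, 2) − 0.04·(-10, 0, 20) = (-0.6, -1, 1.2)
Step 2: at (-0.6, -1, 1.2), ∇J = (-6, -2.4, 10.8) → (-0.6, -1, 1.2) − 0.04·(-6, -2.4, 10.8) = (-0.36, -0.904, 0.768)

(-0.36, -0.904, 0.768)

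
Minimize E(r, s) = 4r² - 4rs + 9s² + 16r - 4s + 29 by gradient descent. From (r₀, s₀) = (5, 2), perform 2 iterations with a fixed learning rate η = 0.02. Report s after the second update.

1.5296

∇E = (8r - 4s + 16, -4r + 18s - 4)
Step 1: at (5, 2), ∇E = (48, 12) → (5, 2) − 0.02·(48, 12) = (4.04, 1.76)
Step 2: at (4.04, 1.76), ∇E = (41.28, 11.52) → (4.04, 1.76) − 0.02·(41.28, 11.52) = (3.2144, 1.5296)
s = 1.5296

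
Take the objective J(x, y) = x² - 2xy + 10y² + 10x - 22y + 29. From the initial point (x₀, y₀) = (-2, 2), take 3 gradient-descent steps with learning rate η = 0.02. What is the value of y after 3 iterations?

∇J = (2x - 2y + 10, -2x + 20y - 22)
Step 1: at (-2, 2), ∇J = (2, 22) → (-2, 2) − 0.02·(2, 22) = (-2.04, 1.56)
Step 2: at (-2.04, 1.56), ∇J = (2.8, 13.28) → (-2.04, 1.56) − 0.02·(2.8, 13.28) = (-2.096, 1.2944)
Step 3: at (-2.096, 1.2944), ∇J = (3.2192, 8.08) → (-2.096, 1.2944) − 0.02·(3.2192, 8.08) = (-2.160384, 1.1328)
y = 1.1328

1.1328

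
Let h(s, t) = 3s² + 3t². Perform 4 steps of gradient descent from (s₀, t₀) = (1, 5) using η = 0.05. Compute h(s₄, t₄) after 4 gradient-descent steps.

∇h = (6s, 6t)
(s₁, t₁) = (1, 5) − 0.05·(6, 30) = (0.7, 3.5)
(s₂, t₂) = (0.7, 3.5) − 0.05·(4.2, 21) = (0.49, 2.45)
(s₃, t₃) = (0.49, 2.45) − 0.05·(2.94, 14.7) = (0.343, 1.715)
(s₄, t₄) = (0.343, 1.715) − 0.05·(2.058, 10.29) = (0.2401, 1.2005)
h(0.2401, 1.2005) = 4.49654478

4.49654478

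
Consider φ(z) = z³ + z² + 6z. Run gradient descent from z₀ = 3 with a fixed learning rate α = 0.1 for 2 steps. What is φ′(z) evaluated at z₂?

φ′(z) = 3z² + 2z + 6
z₁ = 3 − 0.1·39 = -0.9
z₂ = -0.9 − 0.1·6.63 = -1.563
φ′(z) at (-1.563) = 10.202907

10.202907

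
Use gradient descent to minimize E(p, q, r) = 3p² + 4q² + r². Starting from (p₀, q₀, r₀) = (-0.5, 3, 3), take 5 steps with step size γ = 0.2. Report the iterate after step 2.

(-0.02, 1.08, 1.08)

∇E = (6p, 8q, 2r)
Step 1: at (-0.5, 3, 3), ∇E = (-3, 24, 6) → (-0.5, 3, 3) − 0.2·(-3, 24, 6) = (0.1, -1.8, 1.8)
Step 2: at (0.1, -1.8, 1.8), ∇E = (0.6, -14.4, 3.6) → (0.1, -1.8, 1.8) − 0.2·(0.6, -14.4, 3.6) = (-0.02, 1.08, 1.08)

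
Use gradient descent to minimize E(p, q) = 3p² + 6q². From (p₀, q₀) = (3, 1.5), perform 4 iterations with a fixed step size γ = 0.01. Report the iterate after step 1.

(2.82, 1.32)

∇E = (6p, 12q)
(p₁, q₁) = (3, 1.5) − 0.01·(18, 18) = (2.82, 1.32)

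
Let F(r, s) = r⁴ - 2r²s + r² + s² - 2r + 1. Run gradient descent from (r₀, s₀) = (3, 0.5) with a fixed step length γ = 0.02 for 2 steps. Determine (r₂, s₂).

(0.88941824, 0.837376)

∇F = (4r³ - 4rs + 2r - 2, -2r² + 2s)
Step 1: at (3, 0.5), ∇F = (106, -17) → (3, 0.5) − 0.02·(106, -17) = (0.88, 0.84)
Step 2: at (0.88, 0.84), ∇F = (-0.470912, 0.1312) → (0.88, 0.84) − 0.02·(-0.470912, 0.1312) = (0.88941824, 0.837376)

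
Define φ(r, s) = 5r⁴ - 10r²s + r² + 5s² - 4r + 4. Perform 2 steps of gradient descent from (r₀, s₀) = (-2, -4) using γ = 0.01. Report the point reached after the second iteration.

(0.0557696, -2.71616)

∇φ = (20r³ - 20rs + 2r - 4, -10r² + 10s)
Step 1: at (-2, -4), ∇φ = (-328, -80) → (-2, -4) − 0.01·(-328, -80) = (1.28, -3.2)
Step 2: at (1.28, -3.2), ∇φ = (122.42304, -48.384) → (1.28, -3.2) − 0.01·(122.42304, -48.384) = (0.0557696, -2.71616)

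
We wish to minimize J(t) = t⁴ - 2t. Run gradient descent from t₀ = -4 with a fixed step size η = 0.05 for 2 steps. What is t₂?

J′(t) = 4t³ - 2
Step 1: J′(-4) = -258; t₁ = -4 − 0.05·(-258) = 8.9
Step 2: J′(8.9) = 2817.876; t₂ = 8.9 − 0.05·2817.876 = -131.9938

-131.9938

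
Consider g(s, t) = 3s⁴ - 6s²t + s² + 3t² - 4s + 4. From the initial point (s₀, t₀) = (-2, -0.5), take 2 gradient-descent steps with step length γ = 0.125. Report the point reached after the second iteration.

(-2865.90625, 117.90625)

∇g = (12s³ - 12st + 2s - 4, -6s² + 6t)
Step 1: at (-2, -0.5), ∇g = (-116, -27) → (-2, -0.5) − 0.125·(-116, -27) = (12.5, 2.875)
Step 2: at (12.5, 2.875), ∇g = (23027.25, -920.25) → (12.5, 2.875) − 0.125·(23027.25, -920.25) = (-2865.90625, 117.90625)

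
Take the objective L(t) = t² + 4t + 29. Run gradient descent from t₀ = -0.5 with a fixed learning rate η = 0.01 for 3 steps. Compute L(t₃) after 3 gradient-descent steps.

26.993145356944

L′(t) = 2t + 4
t₁ = -0.5 − 0.01·3 = -0.53
t₂ = -0.53 − 0.01·2.94 = -0.5594
t₃ = -0.5594 − 0.01·2.8812 = -0.588212
L(-0.588212) = 26.993145356944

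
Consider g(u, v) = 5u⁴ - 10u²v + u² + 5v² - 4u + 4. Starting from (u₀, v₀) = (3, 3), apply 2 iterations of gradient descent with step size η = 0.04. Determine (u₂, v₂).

(1150.3678336, 55.95616)

∇g = (20u³ - 20uv + 2u - 4, -10u² + 10v)
Step 1: at (3, 3), ∇g = (362, -60) → (3, 3) − 0.04·(362, -60) = (-11.48, 5.4)
Step 2: at (-11.48, 5.4), ∇g = (-29046.19584, -1263.904) → (-11.48, 5.4) − 0.04·(-29046.19584, -1263.904) = (1150.3678336, 55.95616)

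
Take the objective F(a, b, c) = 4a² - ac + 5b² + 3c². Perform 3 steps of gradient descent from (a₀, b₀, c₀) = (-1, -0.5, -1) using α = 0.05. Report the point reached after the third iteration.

(-0.284375, -0.0625, -0.411625)

∇F = (8a - c, 10b, -a + 6c)
(a₁, b₁, c₁) = (-1, -0.5, -1) − 0.05·(-7, -5, -5) = (-0.65, -0.25, -0.75)
(a₂, b₂, c₂) = (-0.65, -0.25, -0.75) − 0.05·(-4.45, -2.5, -3.85) = (-0.4275, -0.125, -0.5575)
(a₃, b₃, c₃) = (-0.4275, -0.125, -0.5575) − 0.05·(-2.8625, -1.25, -2.9175) = (-0.284375, -0.0625, -0.411625)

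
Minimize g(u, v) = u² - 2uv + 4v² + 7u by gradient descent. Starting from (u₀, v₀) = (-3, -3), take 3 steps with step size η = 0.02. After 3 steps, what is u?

∇g = (2u - 2v + 7, -2u + 8v)
(u₁, v₁) = (-3, -3) − 0.02·(7, -18) = (-3.14, -2.64)
(u₂, v₂) = (-3.14, -2.64) − 0.02·(6, -14.84) = (-3.26, -2.3432)
(u₃, v₃) = (-3.26, -2.3432) − 0.02·(5.1664, -12.2256) = (-3.363328, -2.098688)
u = -3.363328

-3.363328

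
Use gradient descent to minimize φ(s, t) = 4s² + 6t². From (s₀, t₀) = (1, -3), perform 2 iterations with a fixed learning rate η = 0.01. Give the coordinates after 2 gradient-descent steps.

(0.8464, -2.3232)

∇φ = (8s, 12t)
(s₁, t₁) = (1, -3) − 0.01·(8, -36) = (0.92, -2.64)
(s₂, t₂) = (0.92, -2.64) − 0.01·(7.36, -31.68) = (0.8464, -2.3232)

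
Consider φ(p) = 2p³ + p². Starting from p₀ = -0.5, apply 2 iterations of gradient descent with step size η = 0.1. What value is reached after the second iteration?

-0.6215

φ′(p) = 6p² + 2p
Step 1: φ′(-0.5) = 0.5; p₁ = -0.5 − 0.1·0.5 = -0.55
Step 2: φ′(-0.55) = 0.715; p₂ = -0.55 − 0.1·0.715 = -0.6215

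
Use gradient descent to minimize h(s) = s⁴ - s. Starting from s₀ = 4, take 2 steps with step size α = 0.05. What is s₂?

125.284375

h′(s) = 4s³ - 1
s₁ = 4 − 0.05·255 = -8.75
s₂ = -8.75 − 0.05·(-2680.6875) = 125.284375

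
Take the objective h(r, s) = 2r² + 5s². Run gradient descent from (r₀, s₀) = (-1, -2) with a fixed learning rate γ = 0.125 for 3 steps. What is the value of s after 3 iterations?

0.03125

∇h = (4r, 10s)
(r₁, s₁) = (-1, -2) − 0.125·(-4, -20) = (-0.5, 0.5)
(r₂, s₂) = (-0.5, 0.5) − 0.125·(-2, 5) = (-0.25, -0.125)
(r₃, s₃) = (-0.25, -0.125) − 0.125·(-1, -1.25) = (-0.125, 0.03125)
s = 0.03125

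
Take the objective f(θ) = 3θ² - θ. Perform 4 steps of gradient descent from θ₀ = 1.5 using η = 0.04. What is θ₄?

f′(θ) = 6θ - 1
Step 1: f′(1.5) = 8; θ₁ = 1.5 − 0.04·8 = 1.18
Step 2: f′(1.18) = 6.08; θ₂ = 1.18 − 0.04·6.08 = 0.9368
Step 3: f′(0.9368) = 4.6208; θ₃ = 0.9368 − 0.04·4.6208 = 0.751968
Step 4: f′(0.751968) = 3.511808; θ₄ = 0.751968 − 0.04·3.511808 = 0.61149568

0.61149568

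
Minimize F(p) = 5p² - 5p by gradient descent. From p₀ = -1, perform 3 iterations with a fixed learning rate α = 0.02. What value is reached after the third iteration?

-0.268

F′(p) = 10p - 5
Step 1: F′(-1) = -15; p₁ = -1 − 0.02·(-15) = -0.7
Step 2: F′(-0.7) = -12; p₂ = -0.7 − 0.02·(-12) = -0.46
Step 3: F′(-0.46) = -9.6; p₃ = -0.46 − 0.02·(-9.6) = -0.268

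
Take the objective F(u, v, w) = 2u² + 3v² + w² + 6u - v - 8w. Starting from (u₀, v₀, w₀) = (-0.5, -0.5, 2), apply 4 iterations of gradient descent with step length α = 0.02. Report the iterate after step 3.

(-0.721312, -0.287648, 2.230528)

∇F = (4u + 6, 6v - 1, 2w - 8)
(u₁, v₁, w₁) = (-0.5, -0.5, 2) − 0.02·(4, -4, -4) = (-0.58, -0.42, 2.08)
(u₂, v₂, w₂) = (-0.58, -0.42, 2.08) − 0.02·(3.68, -3.52, -3.84) = (-0.6536, -0.3496, 2.1568)
(u₃, v₃, w₃) = (-0.6536, -0.3496, 2.1568) − 0.02·(3.3856, -3.0976, -3.6864) = (-0.721312, -0.287648, 2.230528)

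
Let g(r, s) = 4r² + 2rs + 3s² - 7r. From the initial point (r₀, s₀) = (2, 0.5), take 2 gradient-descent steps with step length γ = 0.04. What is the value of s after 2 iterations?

∇g = (8r + 2s - 7, 2r + 6s)
Step 1: at (2, 0.5), ∇g = (10, 7) → (2, 0.5) − 0.04·(10, 7) = (1.6, 0.22)
Step 2: at (1.6, 0.22), ∇g = (6.24, 4.52) → (1.6, 0.22) − 0.04·(6.24, 4.52) = (1.3504, 0.0392)
s = 0.0392

0.0392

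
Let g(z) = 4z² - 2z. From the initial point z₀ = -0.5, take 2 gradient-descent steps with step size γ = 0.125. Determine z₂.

g′(z) = 8z - 2
Step 1: g′(-0.5) = -6; z₁ = -0.5 − 0.125·(-6) = 0.25
Step 2: g′(0.25) = 0; z₂ = 0.25 − 0.125·0 = 0.25

0.25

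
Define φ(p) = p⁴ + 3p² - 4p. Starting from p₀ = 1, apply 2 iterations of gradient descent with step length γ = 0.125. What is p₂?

0.5546875

φ′(p) = 4p³ + 6p - 4
p₁ = 1 − 0.125·6 = 0.25
p₂ = 0.25 − 0.125·(-2.4375) = 0.5546875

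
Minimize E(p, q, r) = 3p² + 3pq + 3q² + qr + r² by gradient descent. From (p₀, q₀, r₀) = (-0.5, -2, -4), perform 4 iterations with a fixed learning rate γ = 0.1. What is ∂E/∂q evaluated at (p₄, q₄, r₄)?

∇E = (6p + 3q, 3p + 6q + r, q + 2r)
(p₁, q₁, r₁) = (-0.5, -2, -4) − 0.1·(-9, -17.5, -10) = (0.4, -0.25, -3)
(p₂, q₂, r₂) = (0.4, -0.25, -3) − 0.1·(1.65, -3.3, -6.25) = (0.235, 0.08, -2.375)
(p₃, q₃, r₃) = (0.235, 0.08, -2.375) − 0.1·(1.65, -1.19, -4.67) = (0.07, 0.199, -1.908)
(p₄, q₄, r₄) = (0.07, 0.199, -1.908) − 0.1·(1.017, -0.504, -3.617) = (-0.0317, 0.2494, -1.5463)
∂E/∂q at (-0.0317, 0.2494, -1.5463) = -0.145

-0.145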